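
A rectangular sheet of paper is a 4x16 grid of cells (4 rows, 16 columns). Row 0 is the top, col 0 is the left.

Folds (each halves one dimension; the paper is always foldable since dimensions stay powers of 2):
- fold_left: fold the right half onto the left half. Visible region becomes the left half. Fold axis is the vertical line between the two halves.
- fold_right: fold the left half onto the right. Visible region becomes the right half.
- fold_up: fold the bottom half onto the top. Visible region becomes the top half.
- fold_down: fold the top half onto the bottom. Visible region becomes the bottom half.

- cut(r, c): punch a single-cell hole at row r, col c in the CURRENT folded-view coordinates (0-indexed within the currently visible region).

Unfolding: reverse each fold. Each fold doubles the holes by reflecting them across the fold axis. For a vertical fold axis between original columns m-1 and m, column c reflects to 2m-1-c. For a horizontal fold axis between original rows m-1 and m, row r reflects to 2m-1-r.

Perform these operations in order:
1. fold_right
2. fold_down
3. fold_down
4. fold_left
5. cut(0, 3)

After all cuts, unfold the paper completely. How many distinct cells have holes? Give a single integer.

Answer: 16

Derivation:
Op 1 fold_right: fold axis v@8; visible region now rows[0,4) x cols[8,16) = 4x8
Op 2 fold_down: fold axis h@2; visible region now rows[2,4) x cols[8,16) = 2x8
Op 3 fold_down: fold axis h@3; visible region now rows[3,4) x cols[8,16) = 1x8
Op 4 fold_left: fold axis v@12; visible region now rows[3,4) x cols[8,12) = 1x4
Op 5 cut(0, 3): punch at orig (3,11); cuts so far [(3, 11)]; region rows[3,4) x cols[8,12) = 1x4
Unfold 1 (reflect across v@12): 2 holes -> [(3, 11), (3, 12)]
Unfold 2 (reflect across h@3): 4 holes -> [(2, 11), (2, 12), (3, 11), (3, 12)]
Unfold 3 (reflect across h@2): 8 holes -> [(0, 11), (0, 12), (1, 11), (1, 12), (2, 11), (2, 12), (3, 11), (3, 12)]
Unfold 4 (reflect across v@8): 16 holes -> [(0, 3), (0, 4), (0, 11), (0, 12), (1, 3), (1, 4), (1, 11), (1, 12), (2, 3), (2, 4), (2, 11), (2, 12), (3, 3), (3, 4), (3, 11), (3, 12)]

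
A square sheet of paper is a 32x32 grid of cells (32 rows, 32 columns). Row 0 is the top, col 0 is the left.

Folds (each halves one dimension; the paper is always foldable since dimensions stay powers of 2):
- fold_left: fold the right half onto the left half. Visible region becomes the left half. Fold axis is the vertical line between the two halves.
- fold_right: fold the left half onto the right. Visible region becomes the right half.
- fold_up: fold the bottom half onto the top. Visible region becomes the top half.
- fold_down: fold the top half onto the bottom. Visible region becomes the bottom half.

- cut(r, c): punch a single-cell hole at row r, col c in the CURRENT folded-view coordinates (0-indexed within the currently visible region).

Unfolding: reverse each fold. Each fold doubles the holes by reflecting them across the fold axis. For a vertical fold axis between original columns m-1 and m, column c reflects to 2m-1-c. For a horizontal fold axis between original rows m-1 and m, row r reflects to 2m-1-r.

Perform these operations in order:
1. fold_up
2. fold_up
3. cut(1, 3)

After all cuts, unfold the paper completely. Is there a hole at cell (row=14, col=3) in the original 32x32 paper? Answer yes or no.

Answer: yes

Derivation:
Op 1 fold_up: fold axis h@16; visible region now rows[0,16) x cols[0,32) = 16x32
Op 2 fold_up: fold axis h@8; visible region now rows[0,8) x cols[0,32) = 8x32
Op 3 cut(1, 3): punch at orig (1,3); cuts so far [(1, 3)]; region rows[0,8) x cols[0,32) = 8x32
Unfold 1 (reflect across h@8): 2 holes -> [(1, 3), (14, 3)]
Unfold 2 (reflect across h@16): 4 holes -> [(1, 3), (14, 3), (17, 3), (30, 3)]
Holes: [(1, 3), (14, 3), (17, 3), (30, 3)]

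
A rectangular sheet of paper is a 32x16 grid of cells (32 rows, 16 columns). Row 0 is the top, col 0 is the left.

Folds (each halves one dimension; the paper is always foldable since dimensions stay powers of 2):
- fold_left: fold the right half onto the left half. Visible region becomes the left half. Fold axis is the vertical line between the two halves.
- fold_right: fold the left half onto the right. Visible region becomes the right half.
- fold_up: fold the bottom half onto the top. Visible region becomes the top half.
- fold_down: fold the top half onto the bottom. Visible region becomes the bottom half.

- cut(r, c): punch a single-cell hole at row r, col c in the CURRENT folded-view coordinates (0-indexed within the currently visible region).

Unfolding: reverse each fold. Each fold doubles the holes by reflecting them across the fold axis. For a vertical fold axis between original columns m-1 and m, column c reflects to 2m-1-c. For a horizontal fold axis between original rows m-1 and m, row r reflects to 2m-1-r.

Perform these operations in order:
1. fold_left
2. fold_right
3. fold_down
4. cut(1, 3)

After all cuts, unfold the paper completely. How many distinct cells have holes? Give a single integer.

Answer: 8

Derivation:
Op 1 fold_left: fold axis v@8; visible region now rows[0,32) x cols[0,8) = 32x8
Op 2 fold_right: fold axis v@4; visible region now rows[0,32) x cols[4,8) = 32x4
Op 3 fold_down: fold axis h@16; visible region now rows[16,32) x cols[4,8) = 16x4
Op 4 cut(1, 3): punch at orig (17,7); cuts so far [(17, 7)]; region rows[16,32) x cols[4,8) = 16x4
Unfold 1 (reflect across h@16): 2 holes -> [(14, 7), (17, 7)]
Unfold 2 (reflect across v@4): 4 holes -> [(14, 0), (14, 7), (17, 0), (17, 7)]
Unfold 3 (reflect across v@8): 8 holes -> [(14, 0), (14, 7), (14, 8), (14, 15), (17, 0), (17, 7), (17, 8), (17, 15)]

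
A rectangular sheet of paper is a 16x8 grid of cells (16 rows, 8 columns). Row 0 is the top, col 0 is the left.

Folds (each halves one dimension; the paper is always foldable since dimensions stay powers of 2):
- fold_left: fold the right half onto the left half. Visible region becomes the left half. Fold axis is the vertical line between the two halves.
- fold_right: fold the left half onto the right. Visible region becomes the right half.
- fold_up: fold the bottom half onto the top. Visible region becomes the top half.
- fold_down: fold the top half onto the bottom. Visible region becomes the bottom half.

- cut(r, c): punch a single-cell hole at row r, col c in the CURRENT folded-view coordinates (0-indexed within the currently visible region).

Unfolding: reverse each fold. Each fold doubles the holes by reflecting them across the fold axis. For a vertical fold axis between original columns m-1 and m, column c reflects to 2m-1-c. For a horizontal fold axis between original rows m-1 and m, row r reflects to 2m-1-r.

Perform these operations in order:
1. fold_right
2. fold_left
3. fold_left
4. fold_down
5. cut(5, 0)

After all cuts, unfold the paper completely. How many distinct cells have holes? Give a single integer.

Op 1 fold_right: fold axis v@4; visible region now rows[0,16) x cols[4,8) = 16x4
Op 2 fold_left: fold axis v@6; visible region now rows[0,16) x cols[4,6) = 16x2
Op 3 fold_left: fold axis v@5; visible region now rows[0,16) x cols[4,5) = 16x1
Op 4 fold_down: fold axis h@8; visible region now rows[8,16) x cols[4,5) = 8x1
Op 5 cut(5, 0): punch at orig (13,4); cuts so far [(13, 4)]; region rows[8,16) x cols[4,5) = 8x1
Unfold 1 (reflect across h@8): 2 holes -> [(2, 4), (13, 4)]
Unfold 2 (reflect across v@5): 4 holes -> [(2, 4), (2, 5), (13, 4), (13, 5)]
Unfold 3 (reflect across v@6): 8 holes -> [(2, 4), (2, 5), (2, 6), (2, 7), (13, 4), (13, 5), (13, 6), (13, 7)]
Unfold 4 (reflect across v@4): 16 holes -> [(2, 0), (2, 1), (2, 2), (2, 3), (2, 4), (2, 5), (2, 6), (2, 7), (13, 0), (13, 1), (13, 2), (13, 3), (13, 4), (13, 5), (13, 6), (13, 7)]

Answer: 16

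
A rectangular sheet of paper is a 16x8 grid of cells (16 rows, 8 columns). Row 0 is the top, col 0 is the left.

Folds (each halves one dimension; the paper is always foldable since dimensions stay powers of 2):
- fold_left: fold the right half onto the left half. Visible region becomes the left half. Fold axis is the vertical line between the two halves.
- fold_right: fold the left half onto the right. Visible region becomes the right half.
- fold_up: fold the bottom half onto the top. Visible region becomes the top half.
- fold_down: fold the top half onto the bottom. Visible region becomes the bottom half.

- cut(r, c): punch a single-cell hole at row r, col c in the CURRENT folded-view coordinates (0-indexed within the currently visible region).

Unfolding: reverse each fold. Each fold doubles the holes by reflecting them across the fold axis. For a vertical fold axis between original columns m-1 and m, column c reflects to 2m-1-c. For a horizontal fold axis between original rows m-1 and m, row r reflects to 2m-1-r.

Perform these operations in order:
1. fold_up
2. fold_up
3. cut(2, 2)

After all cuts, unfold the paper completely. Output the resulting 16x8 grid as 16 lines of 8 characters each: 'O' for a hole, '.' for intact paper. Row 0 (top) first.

Answer: ........
........
..O.....
........
........
..O.....
........
........
........
........
..O.....
........
........
..O.....
........
........

Derivation:
Op 1 fold_up: fold axis h@8; visible region now rows[0,8) x cols[0,8) = 8x8
Op 2 fold_up: fold axis h@4; visible region now rows[0,4) x cols[0,8) = 4x8
Op 3 cut(2, 2): punch at orig (2,2); cuts so far [(2, 2)]; region rows[0,4) x cols[0,8) = 4x8
Unfold 1 (reflect across h@4): 2 holes -> [(2, 2), (5, 2)]
Unfold 2 (reflect across h@8): 4 holes -> [(2, 2), (5, 2), (10, 2), (13, 2)]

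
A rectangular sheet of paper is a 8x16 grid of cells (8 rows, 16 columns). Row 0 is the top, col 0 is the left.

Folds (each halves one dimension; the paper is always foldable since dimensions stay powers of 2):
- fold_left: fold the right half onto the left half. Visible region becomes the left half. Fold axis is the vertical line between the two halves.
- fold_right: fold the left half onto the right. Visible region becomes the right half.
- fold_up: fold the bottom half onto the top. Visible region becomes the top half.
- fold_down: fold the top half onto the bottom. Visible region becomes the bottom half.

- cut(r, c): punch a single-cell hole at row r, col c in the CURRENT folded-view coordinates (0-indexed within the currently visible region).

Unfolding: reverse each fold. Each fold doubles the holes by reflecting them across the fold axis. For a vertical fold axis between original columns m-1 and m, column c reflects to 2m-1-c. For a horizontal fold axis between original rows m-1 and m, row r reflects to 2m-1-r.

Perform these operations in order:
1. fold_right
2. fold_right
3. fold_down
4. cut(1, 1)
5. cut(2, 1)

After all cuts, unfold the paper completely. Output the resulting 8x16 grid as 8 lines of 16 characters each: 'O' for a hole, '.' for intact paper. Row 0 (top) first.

Op 1 fold_right: fold axis v@8; visible region now rows[0,8) x cols[8,16) = 8x8
Op 2 fold_right: fold axis v@12; visible region now rows[0,8) x cols[12,16) = 8x4
Op 3 fold_down: fold axis h@4; visible region now rows[4,8) x cols[12,16) = 4x4
Op 4 cut(1, 1): punch at orig (5,13); cuts so far [(5, 13)]; region rows[4,8) x cols[12,16) = 4x4
Op 5 cut(2, 1): punch at orig (6,13); cuts so far [(5, 13), (6, 13)]; region rows[4,8) x cols[12,16) = 4x4
Unfold 1 (reflect across h@4): 4 holes -> [(1, 13), (2, 13), (5, 13), (6, 13)]
Unfold 2 (reflect across v@12): 8 holes -> [(1, 10), (1, 13), (2, 10), (2, 13), (5, 10), (5, 13), (6, 10), (6, 13)]
Unfold 3 (reflect across v@8): 16 holes -> [(1, 2), (1, 5), (1, 10), (1, 13), (2, 2), (2, 5), (2, 10), (2, 13), (5, 2), (5, 5), (5, 10), (5, 13), (6, 2), (6, 5), (6, 10), (6, 13)]

Answer: ................
..O..O....O..O..
..O..O....O..O..
................
................
..O..O....O..O..
..O..O....O..O..
................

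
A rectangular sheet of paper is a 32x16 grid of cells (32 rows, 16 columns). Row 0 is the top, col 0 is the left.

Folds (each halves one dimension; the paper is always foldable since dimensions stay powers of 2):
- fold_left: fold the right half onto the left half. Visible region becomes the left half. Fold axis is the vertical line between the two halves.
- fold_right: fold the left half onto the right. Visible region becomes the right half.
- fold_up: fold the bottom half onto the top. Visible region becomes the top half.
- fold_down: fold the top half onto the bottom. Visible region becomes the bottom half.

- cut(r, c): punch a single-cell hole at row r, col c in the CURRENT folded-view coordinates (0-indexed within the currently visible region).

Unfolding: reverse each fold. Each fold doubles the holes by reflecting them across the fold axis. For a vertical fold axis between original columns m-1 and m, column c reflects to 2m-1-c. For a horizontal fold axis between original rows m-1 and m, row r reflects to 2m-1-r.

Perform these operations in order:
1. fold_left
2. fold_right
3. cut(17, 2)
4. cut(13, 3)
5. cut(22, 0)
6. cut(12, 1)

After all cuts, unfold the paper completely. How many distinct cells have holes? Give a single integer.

Answer: 16

Derivation:
Op 1 fold_left: fold axis v@8; visible region now rows[0,32) x cols[0,8) = 32x8
Op 2 fold_right: fold axis v@4; visible region now rows[0,32) x cols[4,8) = 32x4
Op 3 cut(17, 2): punch at orig (17,6); cuts so far [(17, 6)]; region rows[0,32) x cols[4,8) = 32x4
Op 4 cut(13, 3): punch at orig (13,7); cuts so far [(13, 7), (17, 6)]; region rows[0,32) x cols[4,8) = 32x4
Op 5 cut(22, 0): punch at orig (22,4); cuts so far [(13, 7), (17, 6), (22, 4)]; region rows[0,32) x cols[4,8) = 32x4
Op 6 cut(12, 1): punch at orig (12,5); cuts so far [(12, 5), (13, 7), (17, 6), (22, 4)]; region rows[0,32) x cols[4,8) = 32x4
Unfold 1 (reflect across v@4): 8 holes -> [(12, 2), (12, 5), (13, 0), (13, 7), (17, 1), (17, 6), (22, 3), (22, 4)]
Unfold 2 (reflect across v@8): 16 holes -> [(12, 2), (12, 5), (12, 10), (12, 13), (13, 0), (13, 7), (13, 8), (13, 15), (17, 1), (17, 6), (17, 9), (17, 14), (22, 3), (22, 4), (22, 11), (22, 12)]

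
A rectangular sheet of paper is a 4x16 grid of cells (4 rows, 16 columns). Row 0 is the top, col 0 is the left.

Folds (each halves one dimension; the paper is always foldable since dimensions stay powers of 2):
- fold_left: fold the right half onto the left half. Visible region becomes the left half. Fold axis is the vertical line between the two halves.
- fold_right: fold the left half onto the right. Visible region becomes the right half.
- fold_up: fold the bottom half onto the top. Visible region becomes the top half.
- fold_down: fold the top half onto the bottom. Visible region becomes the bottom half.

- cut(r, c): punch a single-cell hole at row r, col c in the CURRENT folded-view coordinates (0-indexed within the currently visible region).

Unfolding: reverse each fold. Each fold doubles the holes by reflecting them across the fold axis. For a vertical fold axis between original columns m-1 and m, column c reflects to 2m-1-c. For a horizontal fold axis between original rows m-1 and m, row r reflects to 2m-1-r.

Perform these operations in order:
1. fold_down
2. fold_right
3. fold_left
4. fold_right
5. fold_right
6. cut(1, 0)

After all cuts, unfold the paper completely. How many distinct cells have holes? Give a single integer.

Answer: 32

Derivation:
Op 1 fold_down: fold axis h@2; visible region now rows[2,4) x cols[0,16) = 2x16
Op 2 fold_right: fold axis v@8; visible region now rows[2,4) x cols[8,16) = 2x8
Op 3 fold_left: fold axis v@12; visible region now rows[2,4) x cols[8,12) = 2x4
Op 4 fold_right: fold axis v@10; visible region now rows[2,4) x cols[10,12) = 2x2
Op 5 fold_right: fold axis v@11; visible region now rows[2,4) x cols[11,12) = 2x1
Op 6 cut(1, 0): punch at orig (3,11); cuts so far [(3, 11)]; region rows[2,4) x cols[11,12) = 2x1
Unfold 1 (reflect across v@11): 2 holes -> [(3, 10), (3, 11)]
Unfold 2 (reflect across v@10): 4 holes -> [(3, 8), (3, 9), (3, 10), (3, 11)]
Unfold 3 (reflect across v@12): 8 holes -> [(3, 8), (3, 9), (3, 10), (3, 11), (3, 12), (3, 13), (3, 14), (3, 15)]
Unfold 4 (reflect across v@8): 16 holes -> [(3, 0), (3, 1), (3, 2), (3, 3), (3, 4), (3, 5), (3, 6), (3, 7), (3, 8), (3, 9), (3, 10), (3, 11), (3, 12), (3, 13), (3, 14), (3, 15)]
Unfold 5 (reflect across h@2): 32 holes -> [(0, 0), (0, 1), (0, 2), (0, 3), (0, 4), (0, 5), (0, 6), (0, 7), (0, 8), (0, 9), (0, 10), (0, 11), (0, 12), (0, 13), (0, 14), (0, 15), (3, 0), (3, 1), (3, 2), (3, 3), (3, 4), (3, 5), (3, 6), (3, 7), (3, 8), (3, 9), (3, 10), (3, 11), (3, 12), (3, 13), (3, 14), (3, 15)]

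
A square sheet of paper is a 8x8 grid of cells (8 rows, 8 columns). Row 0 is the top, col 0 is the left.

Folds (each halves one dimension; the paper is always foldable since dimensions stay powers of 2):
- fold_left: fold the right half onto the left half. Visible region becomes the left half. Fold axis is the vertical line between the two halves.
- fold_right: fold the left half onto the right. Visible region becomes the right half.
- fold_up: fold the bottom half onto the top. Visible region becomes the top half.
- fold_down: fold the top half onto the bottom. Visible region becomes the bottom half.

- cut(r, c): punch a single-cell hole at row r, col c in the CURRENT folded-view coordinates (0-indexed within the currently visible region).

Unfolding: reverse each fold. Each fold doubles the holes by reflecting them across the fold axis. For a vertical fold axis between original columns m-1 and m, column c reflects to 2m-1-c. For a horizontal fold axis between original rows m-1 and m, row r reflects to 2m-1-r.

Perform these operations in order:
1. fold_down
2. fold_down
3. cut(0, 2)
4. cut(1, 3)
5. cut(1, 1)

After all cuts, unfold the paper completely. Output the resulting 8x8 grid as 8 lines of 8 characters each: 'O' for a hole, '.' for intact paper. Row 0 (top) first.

Answer: .O.O....
..O.....
..O.....
.O.O....
.O.O....
..O.....
..O.....
.O.O....

Derivation:
Op 1 fold_down: fold axis h@4; visible region now rows[4,8) x cols[0,8) = 4x8
Op 2 fold_down: fold axis h@6; visible region now rows[6,8) x cols[0,8) = 2x8
Op 3 cut(0, 2): punch at orig (6,2); cuts so far [(6, 2)]; region rows[6,8) x cols[0,8) = 2x8
Op 4 cut(1, 3): punch at orig (7,3); cuts so far [(6, 2), (7, 3)]; region rows[6,8) x cols[0,8) = 2x8
Op 5 cut(1, 1): punch at orig (7,1); cuts so far [(6, 2), (7, 1), (7, 3)]; region rows[6,8) x cols[0,8) = 2x8
Unfold 1 (reflect across h@6): 6 holes -> [(4, 1), (4, 3), (5, 2), (6, 2), (7, 1), (7, 3)]
Unfold 2 (reflect across h@4): 12 holes -> [(0, 1), (0, 3), (1, 2), (2, 2), (3, 1), (3, 3), (4, 1), (4, 3), (5, 2), (6, 2), (7, 1), (7, 3)]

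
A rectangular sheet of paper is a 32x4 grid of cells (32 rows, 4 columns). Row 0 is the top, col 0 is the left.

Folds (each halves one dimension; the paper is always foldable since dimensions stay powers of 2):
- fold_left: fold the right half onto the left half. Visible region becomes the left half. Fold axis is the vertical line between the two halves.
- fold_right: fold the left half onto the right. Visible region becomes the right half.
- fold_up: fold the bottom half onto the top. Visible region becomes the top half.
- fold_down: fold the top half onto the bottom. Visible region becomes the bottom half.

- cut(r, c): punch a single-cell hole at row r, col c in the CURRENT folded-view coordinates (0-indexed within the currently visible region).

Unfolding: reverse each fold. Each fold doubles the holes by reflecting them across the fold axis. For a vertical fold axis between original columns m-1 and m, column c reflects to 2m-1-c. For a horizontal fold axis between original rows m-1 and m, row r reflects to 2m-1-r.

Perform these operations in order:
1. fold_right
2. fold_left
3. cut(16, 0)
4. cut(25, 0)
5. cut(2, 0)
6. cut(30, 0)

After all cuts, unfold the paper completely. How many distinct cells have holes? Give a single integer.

Answer: 16

Derivation:
Op 1 fold_right: fold axis v@2; visible region now rows[0,32) x cols[2,4) = 32x2
Op 2 fold_left: fold axis v@3; visible region now rows[0,32) x cols[2,3) = 32x1
Op 3 cut(16, 0): punch at orig (16,2); cuts so far [(16, 2)]; region rows[0,32) x cols[2,3) = 32x1
Op 4 cut(25, 0): punch at orig (25,2); cuts so far [(16, 2), (25, 2)]; region rows[0,32) x cols[2,3) = 32x1
Op 5 cut(2, 0): punch at orig (2,2); cuts so far [(2, 2), (16, 2), (25, 2)]; region rows[0,32) x cols[2,3) = 32x1
Op 6 cut(30, 0): punch at orig (30,2); cuts so far [(2, 2), (16, 2), (25, 2), (30, 2)]; region rows[0,32) x cols[2,3) = 32x1
Unfold 1 (reflect across v@3): 8 holes -> [(2, 2), (2, 3), (16, 2), (16, 3), (25, 2), (25, 3), (30, 2), (30, 3)]
Unfold 2 (reflect across v@2): 16 holes -> [(2, 0), (2, 1), (2, 2), (2, 3), (16, 0), (16, 1), (16, 2), (16, 3), (25, 0), (25, 1), (25, 2), (25, 3), (30, 0), (30, 1), (30, 2), (30, 3)]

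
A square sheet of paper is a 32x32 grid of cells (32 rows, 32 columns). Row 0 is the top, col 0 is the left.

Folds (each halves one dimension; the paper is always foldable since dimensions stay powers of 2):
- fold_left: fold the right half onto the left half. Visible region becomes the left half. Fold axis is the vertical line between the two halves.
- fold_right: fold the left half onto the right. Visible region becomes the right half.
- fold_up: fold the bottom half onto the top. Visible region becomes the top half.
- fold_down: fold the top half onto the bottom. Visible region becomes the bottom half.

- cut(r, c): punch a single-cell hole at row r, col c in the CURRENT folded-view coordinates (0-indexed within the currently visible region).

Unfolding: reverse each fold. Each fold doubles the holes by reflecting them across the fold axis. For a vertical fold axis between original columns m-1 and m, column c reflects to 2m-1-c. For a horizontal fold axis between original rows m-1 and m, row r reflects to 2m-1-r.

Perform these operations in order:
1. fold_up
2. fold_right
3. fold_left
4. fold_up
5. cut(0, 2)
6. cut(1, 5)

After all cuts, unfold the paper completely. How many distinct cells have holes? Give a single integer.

Answer: 32

Derivation:
Op 1 fold_up: fold axis h@16; visible region now rows[0,16) x cols[0,32) = 16x32
Op 2 fold_right: fold axis v@16; visible region now rows[0,16) x cols[16,32) = 16x16
Op 3 fold_left: fold axis v@24; visible region now rows[0,16) x cols[16,24) = 16x8
Op 4 fold_up: fold axis h@8; visible region now rows[0,8) x cols[16,24) = 8x8
Op 5 cut(0, 2): punch at orig (0,18); cuts so far [(0, 18)]; region rows[0,8) x cols[16,24) = 8x8
Op 6 cut(1, 5): punch at orig (1,21); cuts so far [(0, 18), (1, 21)]; region rows[0,8) x cols[16,24) = 8x8
Unfold 1 (reflect across h@8): 4 holes -> [(0, 18), (1, 21), (14, 21), (15, 18)]
Unfold 2 (reflect across v@24): 8 holes -> [(0, 18), (0, 29), (1, 21), (1, 26), (14, 21), (14, 26), (15, 18), (15, 29)]
Unfold 3 (reflect across v@16): 16 holes -> [(0, 2), (0, 13), (0, 18), (0, 29), (1, 5), (1, 10), (1, 21), (1, 26), (14, 5), (14, 10), (14, 21), (14, 26), (15, 2), (15, 13), (15, 18), (15, 29)]
Unfold 4 (reflect across h@16): 32 holes -> [(0, 2), (0, 13), (0, 18), (0, 29), (1, 5), (1, 10), (1, 21), (1, 26), (14, 5), (14, 10), (14, 21), (14, 26), (15, 2), (15, 13), (15, 18), (15, 29), (16, 2), (16, 13), (16, 18), (16, 29), (17, 5), (17, 10), (17, 21), (17, 26), (30, 5), (30, 10), (30, 21), (30, 26), (31, 2), (31, 13), (31, 18), (31, 29)]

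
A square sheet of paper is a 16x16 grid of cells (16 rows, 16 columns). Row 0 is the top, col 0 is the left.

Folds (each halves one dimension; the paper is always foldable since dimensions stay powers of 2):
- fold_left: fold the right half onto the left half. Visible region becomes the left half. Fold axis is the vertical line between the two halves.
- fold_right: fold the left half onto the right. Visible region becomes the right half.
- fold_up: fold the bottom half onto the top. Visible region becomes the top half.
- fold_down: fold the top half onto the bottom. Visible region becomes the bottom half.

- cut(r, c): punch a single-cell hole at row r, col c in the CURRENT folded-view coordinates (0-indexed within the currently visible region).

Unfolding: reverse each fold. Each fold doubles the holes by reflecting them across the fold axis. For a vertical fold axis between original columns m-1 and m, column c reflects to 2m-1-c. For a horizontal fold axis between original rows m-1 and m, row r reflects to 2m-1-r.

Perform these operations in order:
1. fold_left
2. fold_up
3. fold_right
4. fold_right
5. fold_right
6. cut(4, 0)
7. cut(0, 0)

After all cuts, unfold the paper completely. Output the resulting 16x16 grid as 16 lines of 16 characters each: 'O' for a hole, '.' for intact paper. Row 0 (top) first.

Op 1 fold_left: fold axis v@8; visible region now rows[0,16) x cols[0,8) = 16x8
Op 2 fold_up: fold axis h@8; visible region now rows[0,8) x cols[0,8) = 8x8
Op 3 fold_right: fold axis v@4; visible region now rows[0,8) x cols[4,8) = 8x4
Op 4 fold_right: fold axis v@6; visible region now rows[0,8) x cols[6,8) = 8x2
Op 5 fold_right: fold axis v@7; visible region now rows[0,8) x cols[7,8) = 8x1
Op 6 cut(4, 0): punch at orig (4,7); cuts so far [(4, 7)]; region rows[0,8) x cols[7,8) = 8x1
Op 7 cut(0, 0): punch at orig (0,7); cuts so far [(0, 7), (4, 7)]; region rows[0,8) x cols[7,8) = 8x1
Unfold 1 (reflect across v@7): 4 holes -> [(0, 6), (0, 7), (4, 6), (4, 7)]
Unfold 2 (reflect across v@6): 8 holes -> [(0, 4), (0, 5), (0, 6), (0, 7), (4, 4), (4, 5), (4, 6), (4, 7)]
Unfold 3 (reflect across v@4): 16 holes -> [(0, 0), (0, 1), (0, 2), (0, 3), (0, 4), (0, 5), (0, 6), (0, 7), (4, 0), (4, 1), (4, 2), (4, 3), (4, 4), (4, 5), (4, 6), (4, 7)]
Unfold 4 (reflect across h@8): 32 holes -> [(0, 0), (0, 1), (0, 2), (0, 3), (0, 4), (0, 5), (0, 6), (0, 7), (4, 0), (4, 1), (4, 2), (4, 3), (4, 4), (4, 5), (4, 6), (4, 7), (11, 0), (11, 1), (11, 2), (11, 3), (11, 4), (11, 5), (11, 6), (11, 7), (15, 0), (15, 1), (15, 2), (15, 3), (15, 4), (15, 5), (15, 6), (15, 7)]
Unfold 5 (reflect across v@8): 64 holes -> [(0, 0), (0, 1), (0, 2), (0, 3), (0, 4), (0, 5), (0, 6), (0, 7), (0, 8), (0, 9), (0, 10), (0, 11), (0, 12), (0, 13), (0, 14), (0, 15), (4, 0), (4, 1), (4, 2), (4, 3), (4, 4), (4, 5), (4, 6), (4, 7), (4, 8), (4, 9), (4, 10), (4, 11), (4, 12), (4, 13), (4, 14), (4, 15), (11, 0), (11, 1), (11, 2), (11, 3), (11, 4), (11, 5), (11, 6), (11, 7), (11, 8), (11, 9), (11, 10), (11, 11), (11, 12), (11, 13), (11, 14), (11, 15), (15, 0), (15, 1), (15, 2), (15, 3), (15, 4), (15, 5), (15, 6), (15, 7), (15, 8), (15, 9), (15, 10), (15, 11), (15, 12), (15, 13), (15, 14), (15, 15)]

Answer: OOOOOOOOOOOOOOOO
................
................
................
OOOOOOOOOOOOOOOO
................
................
................
................
................
................
OOOOOOOOOOOOOOOO
................
................
................
OOOOOOOOOOOOOOOO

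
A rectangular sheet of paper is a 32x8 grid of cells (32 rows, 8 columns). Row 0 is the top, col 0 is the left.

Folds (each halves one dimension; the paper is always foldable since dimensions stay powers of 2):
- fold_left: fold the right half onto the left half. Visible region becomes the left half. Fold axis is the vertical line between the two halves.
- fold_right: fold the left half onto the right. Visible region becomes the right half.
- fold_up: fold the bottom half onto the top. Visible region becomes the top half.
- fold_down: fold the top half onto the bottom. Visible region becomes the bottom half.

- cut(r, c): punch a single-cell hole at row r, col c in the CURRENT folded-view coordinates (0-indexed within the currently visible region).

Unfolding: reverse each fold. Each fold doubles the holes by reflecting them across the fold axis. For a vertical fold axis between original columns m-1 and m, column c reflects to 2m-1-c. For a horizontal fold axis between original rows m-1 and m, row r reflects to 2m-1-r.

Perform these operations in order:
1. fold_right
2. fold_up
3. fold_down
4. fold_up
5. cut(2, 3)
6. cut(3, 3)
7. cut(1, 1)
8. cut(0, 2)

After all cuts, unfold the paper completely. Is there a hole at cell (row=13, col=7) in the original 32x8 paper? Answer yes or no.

Answer: yes

Derivation:
Op 1 fold_right: fold axis v@4; visible region now rows[0,32) x cols[4,8) = 32x4
Op 2 fold_up: fold axis h@16; visible region now rows[0,16) x cols[4,8) = 16x4
Op 3 fold_down: fold axis h@8; visible region now rows[8,16) x cols[4,8) = 8x4
Op 4 fold_up: fold axis h@12; visible region now rows[8,12) x cols[4,8) = 4x4
Op 5 cut(2, 3): punch at orig (10,7); cuts so far [(10, 7)]; region rows[8,12) x cols[4,8) = 4x4
Op 6 cut(3, 3): punch at orig (11,7); cuts so far [(10, 7), (11, 7)]; region rows[8,12) x cols[4,8) = 4x4
Op 7 cut(1, 1): punch at orig (9,5); cuts so far [(9, 5), (10, 7), (11, 7)]; region rows[8,12) x cols[4,8) = 4x4
Op 8 cut(0, 2): punch at orig (8,6); cuts so far [(8, 6), (9, 5), (10, 7), (11, 7)]; region rows[8,12) x cols[4,8) = 4x4
Unfold 1 (reflect across h@12): 8 holes -> [(8, 6), (9, 5), (10, 7), (11, 7), (12, 7), (13, 7), (14, 5), (15, 6)]
Unfold 2 (reflect across h@8): 16 holes -> [(0, 6), (1, 5), (2, 7), (3, 7), (4, 7), (5, 7), (6, 5), (7, 6), (8, 6), (9, 5), (10, 7), (11, 7), (12, 7), (13, 7), (14, 5), (15, 6)]
Unfold 3 (reflect across h@16): 32 holes -> [(0, 6), (1, 5), (2, 7), (3, 7), (4, 7), (5, 7), (6, 5), (7, 6), (8, 6), (9, 5), (10, 7), (11, 7), (12, 7), (13, 7), (14, 5), (15, 6), (16, 6), (17, 5), (18, 7), (19, 7), (20, 7), (21, 7), (22, 5), (23, 6), (24, 6), (25, 5), (26, 7), (27, 7), (28, 7), (29, 7), (30, 5), (31, 6)]
Unfold 4 (reflect across v@4): 64 holes -> [(0, 1), (0, 6), (1, 2), (1, 5), (2, 0), (2, 7), (3, 0), (3, 7), (4, 0), (4, 7), (5, 0), (5, 7), (6, 2), (6, 5), (7, 1), (7, 6), (8, 1), (8, 6), (9, 2), (9, 5), (10, 0), (10, 7), (11, 0), (11, 7), (12, 0), (12, 7), (13, 0), (13, 7), (14, 2), (14, 5), (15, 1), (15, 6), (16, 1), (16, 6), (17, 2), (17, 5), (18, 0), (18, 7), (19, 0), (19, 7), (20, 0), (20, 7), (21, 0), (21, 7), (22, 2), (22, 5), (23, 1), (23, 6), (24, 1), (24, 6), (25, 2), (25, 5), (26, 0), (26, 7), (27, 0), (27, 7), (28, 0), (28, 7), (29, 0), (29, 7), (30, 2), (30, 5), (31, 1), (31, 6)]
Holes: [(0, 1), (0, 6), (1, 2), (1, 5), (2, 0), (2, 7), (3, 0), (3, 7), (4, 0), (4, 7), (5, 0), (5, 7), (6, 2), (6, 5), (7, 1), (7, 6), (8, 1), (8, 6), (9, 2), (9, 5), (10, 0), (10, 7), (11, 0), (11, 7), (12, 0), (12, 7), (13, 0), (13, 7), (14, 2), (14, 5), (15, 1), (15, 6), (16, 1), (16, 6), (17, 2), (17, 5), (18, 0), (18, 7), (19, 0), (19, 7), (20, 0), (20, 7), (21, 0), (21, 7), (22, 2), (22, 5), (23, 1), (23, 6), (24, 1), (24, 6), (25, 2), (25, 5), (26, 0), (26, 7), (27, 0), (27, 7), (28, 0), (28, 7), (29, 0), (29, 7), (30, 2), (30, 5), (31, 1), (31, 6)]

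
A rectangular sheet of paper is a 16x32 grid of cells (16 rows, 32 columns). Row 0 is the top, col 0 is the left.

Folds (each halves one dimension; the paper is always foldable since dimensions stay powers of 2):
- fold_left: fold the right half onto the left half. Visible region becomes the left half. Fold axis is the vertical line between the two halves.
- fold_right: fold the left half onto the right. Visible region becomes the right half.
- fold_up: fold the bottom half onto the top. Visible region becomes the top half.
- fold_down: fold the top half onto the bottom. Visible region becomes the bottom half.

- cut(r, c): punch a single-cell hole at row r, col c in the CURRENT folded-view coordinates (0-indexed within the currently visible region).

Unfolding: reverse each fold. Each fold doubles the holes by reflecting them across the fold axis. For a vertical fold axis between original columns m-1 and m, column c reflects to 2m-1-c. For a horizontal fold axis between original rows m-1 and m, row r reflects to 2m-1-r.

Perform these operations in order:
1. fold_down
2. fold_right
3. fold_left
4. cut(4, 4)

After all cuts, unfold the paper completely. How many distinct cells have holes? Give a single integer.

Answer: 8

Derivation:
Op 1 fold_down: fold axis h@8; visible region now rows[8,16) x cols[0,32) = 8x32
Op 2 fold_right: fold axis v@16; visible region now rows[8,16) x cols[16,32) = 8x16
Op 3 fold_left: fold axis v@24; visible region now rows[8,16) x cols[16,24) = 8x8
Op 4 cut(4, 4): punch at orig (12,20); cuts so far [(12, 20)]; region rows[8,16) x cols[16,24) = 8x8
Unfold 1 (reflect across v@24): 2 holes -> [(12, 20), (12, 27)]
Unfold 2 (reflect across v@16): 4 holes -> [(12, 4), (12, 11), (12, 20), (12, 27)]
Unfold 3 (reflect across h@8): 8 holes -> [(3, 4), (3, 11), (3, 20), (3, 27), (12, 4), (12, 11), (12, 20), (12, 27)]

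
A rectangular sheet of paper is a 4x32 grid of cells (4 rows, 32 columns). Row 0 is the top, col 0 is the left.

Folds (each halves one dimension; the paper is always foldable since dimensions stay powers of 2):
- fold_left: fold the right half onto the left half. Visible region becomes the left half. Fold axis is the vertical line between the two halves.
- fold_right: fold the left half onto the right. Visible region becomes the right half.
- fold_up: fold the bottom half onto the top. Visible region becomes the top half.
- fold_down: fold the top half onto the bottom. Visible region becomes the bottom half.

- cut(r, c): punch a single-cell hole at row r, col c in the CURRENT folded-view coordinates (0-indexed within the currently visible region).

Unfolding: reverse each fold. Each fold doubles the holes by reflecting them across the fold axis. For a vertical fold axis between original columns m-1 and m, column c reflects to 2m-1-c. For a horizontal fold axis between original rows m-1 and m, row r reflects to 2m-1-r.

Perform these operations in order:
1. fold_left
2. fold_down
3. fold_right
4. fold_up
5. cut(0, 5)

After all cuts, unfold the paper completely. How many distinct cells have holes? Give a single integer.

Answer: 16

Derivation:
Op 1 fold_left: fold axis v@16; visible region now rows[0,4) x cols[0,16) = 4x16
Op 2 fold_down: fold axis h@2; visible region now rows[2,4) x cols[0,16) = 2x16
Op 3 fold_right: fold axis v@8; visible region now rows[2,4) x cols[8,16) = 2x8
Op 4 fold_up: fold axis h@3; visible region now rows[2,3) x cols[8,16) = 1x8
Op 5 cut(0, 5): punch at orig (2,13); cuts so far [(2, 13)]; region rows[2,3) x cols[8,16) = 1x8
Unfold 1 (reflect across h@3): 2 holes -> [(2, 13), (3, 13)]
Unfold 2 (reflect across v@8): 4 holes -> [(2, 2), (2, 13), (3, 2), (3, 13)]
Unfold 3 (reflect across h@2): 8 holes -> [(0, 2), (0, 13), (1, 2), (1, 13), (2, 2), (2, 13), (3, 2), (3, 13)]
Unfold 4 (reflect across v@16): 16 holes -> [(0, 2), (0, 13), (0, 18), (0, 29), (1, 2), (1, 13), (1, 18), (1, 29), (2, 2), (2, 13), (2, 18), (2, 29), (3, 2), (3, 13), (3, 18), (3, 29)]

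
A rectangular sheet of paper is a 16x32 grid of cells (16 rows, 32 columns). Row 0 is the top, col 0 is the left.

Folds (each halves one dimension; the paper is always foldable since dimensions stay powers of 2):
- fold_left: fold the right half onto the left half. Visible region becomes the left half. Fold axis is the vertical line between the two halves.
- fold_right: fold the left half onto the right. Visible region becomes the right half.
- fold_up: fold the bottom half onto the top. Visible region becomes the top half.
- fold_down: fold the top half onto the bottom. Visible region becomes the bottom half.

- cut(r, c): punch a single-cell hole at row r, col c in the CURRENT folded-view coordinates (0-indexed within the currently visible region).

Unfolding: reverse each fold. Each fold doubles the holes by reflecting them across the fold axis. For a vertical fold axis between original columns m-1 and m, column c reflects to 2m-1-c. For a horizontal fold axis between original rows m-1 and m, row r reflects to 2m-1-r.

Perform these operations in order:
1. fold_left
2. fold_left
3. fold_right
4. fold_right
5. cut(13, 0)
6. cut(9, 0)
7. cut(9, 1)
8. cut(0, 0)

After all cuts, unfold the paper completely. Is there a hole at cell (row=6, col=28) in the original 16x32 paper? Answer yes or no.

Op 1 fold_left: fold axis v@16; visible region now rows[0,16) x cols[0,16) = 16x16
Op 2 fold_left: fold axis v@8; visible region now rows[0,16) x cols[0,8) = 16x8
Op 3 fold_right: fold axis v@4; visible region now rows[0,16) x cols[4,8) = 16x4
Op 4 fold_right: fold axis v@6; visible region now rows[0,16) x cols[6,8) = 16x2
Op 5 cut(13, 0): punch at orig (13,6); cuts so far [(13, 6)]; region rows[0,16) x cols[6,8) = 16x2
Op 6 cut(9, 0): punch at orig (9,6); cuts so far [(9, 6), (13, 6)]; region rows[0,16) x cols[6,8) = 16x2
Op 7 cut(9, 1): punch at orig (9,7); cuts so far [(9, 6), (9, 7), (13, 6)]; region rows[0,16) x cols[6,8) = 16x2
Op 8 cut(0, 0): punch at orig (0,6); cuts so far [(0, 6), (9, 6), (9, 7), (13, 6)]; region rows[0,16) x cols[6,8) = 16x2
Unfold 1 (reflect across v@6): 8 holes -> [(0, 5), (0, 6), (9, 4), (9, 5), (9, 6), (9, 7), (13, 5), (13, 6)]
Unfold 2 (reflect across v@4): 16 holes -> [(0, 1), (0, 2), (0, 5), (0, 6), (9, 0), (9, 1), (9, 2), (9, 3), (9, 4), (9, 5), (9, 6), (9, 7), (13, 1), (13, 2), (13, 5), (13, 6)]
Unfold 3 (reflect across v@8): 32 holes -> [(0, 1), (0, 2), (0, 5), (0, 6), (0, 9), (0, 10), (0, 13), (0, 14), (9, 0), (9, 1), (9, 2), (9, 3), (9, 4), (9, 5), (9, 6), (9, 7), (9, 8), (9, 9), (9, 10), (9, 11), (9, 12), (9, 13), (9, 14), (9, 15), (13, 1), (13, 2), (13, 5), (13, 6), (13, 9), (13, 10), (13, 13), (13, 14)]
Unfold 4 (reflect across v@16): 64 holes -> [(0, 1), (0, 2), (0, 5), (0, 6), (0, 9), (0, 10), (0, 13), (0, 14), (0, 17), (0, 18), (0, 21), (0, 22), (0, 25), (0, 26), (0, 29), (0, 30), (9, 0), (9, 1), (9, 2), (9, 3), (9, 4), (9, 5), (9, 6), (9, 7), (9, 8), (9, 9), (9, 10), (9, 11), (9, 12), (9, 13), (9, 14), (9, 15), (9, 16), (9, 17), (9, 18), (9, 19), (9, 20), (9, 21), (9, 22), (9, 23), (9, 24), (9, 25), (9, 26), (9, 27), (9, 28), (9, 29), (9, 30), (9, 31), (13, 1), (13, 2), (13, 5), (13, 6), (13, 9), (13, 10), (13, 13), (13, 14), (13, 17), (13, 18), (13, 21), (13, 22), (13, 25), (13, 26), (13, 29), (13, 30)]
Holes: [(0, 1), (0, 2), (0, 5), (0, 6), (0, 9), (0, 10), (0, 13), (0, 14), (0, 17), (0, 18), (0, 21), (0, 22), (0, 25), (0, 26), (0, 29), (0, 30), (9, 0), (9, 1), (9, 2), (9, 3), (9, 4), (9, 5), (9, 6), (9, 7), (9, 8), (9, 9), (9, 10), (9, 11), (9, 12), (9, 13), (9, 14), (9, 15), (9, 16), (9, 17), (9, 18), (9, 19), (9, 20), (9, 21), (9, 22), (9, 23), (9, 24), (9, 25), (9, 26), (9, 27), (9, 28), (9, 29), (9, 30), (9, 31), (13, 1), (13, 2), (13, 5), (13, 6), (13, 9), (13, 10), (13, 13), (13, 14), (13, 17), (13, 18), (13, 21), (13, 22), (13, 25), (13, 26), (13, 29), (13, 30)]

Answer: no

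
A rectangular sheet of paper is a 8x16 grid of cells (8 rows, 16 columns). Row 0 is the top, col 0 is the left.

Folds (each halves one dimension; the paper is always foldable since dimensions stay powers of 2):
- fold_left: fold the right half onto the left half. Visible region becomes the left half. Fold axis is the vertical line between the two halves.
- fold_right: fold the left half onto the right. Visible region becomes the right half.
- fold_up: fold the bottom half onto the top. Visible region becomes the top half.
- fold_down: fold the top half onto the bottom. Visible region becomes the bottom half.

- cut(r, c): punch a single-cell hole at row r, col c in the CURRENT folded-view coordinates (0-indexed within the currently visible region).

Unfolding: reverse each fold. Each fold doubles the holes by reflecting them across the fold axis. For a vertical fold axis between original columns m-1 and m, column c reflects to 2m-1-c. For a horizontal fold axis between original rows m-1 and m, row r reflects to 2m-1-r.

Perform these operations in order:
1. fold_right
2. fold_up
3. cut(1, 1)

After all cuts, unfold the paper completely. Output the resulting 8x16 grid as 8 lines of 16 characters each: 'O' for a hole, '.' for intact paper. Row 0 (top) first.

Op 1 fold_right: fold axis v@8; visible region now rows[0,8) x cols[8,16) = 8x8
Op 2 fold_up: fold axis h@4; visible region now rows[0,4) x cols[8,16) = 4x8
Op 3 cut(1, 1): punch at orig (1,9); cuts so far [(1, 9)]; region rows[0,4) x cols[8,16) = 4x8
Unfold 1 (reflect across h@4): 2 holes -> [(1, 9), (6, 9)]
Unfold 2 (reflect across v@8): 4 holes -> [(1, 6), (1, 9), (6, 6), (6, 9)]

Answer: ................
......O..O......
................
................
................
................
......O..O......
................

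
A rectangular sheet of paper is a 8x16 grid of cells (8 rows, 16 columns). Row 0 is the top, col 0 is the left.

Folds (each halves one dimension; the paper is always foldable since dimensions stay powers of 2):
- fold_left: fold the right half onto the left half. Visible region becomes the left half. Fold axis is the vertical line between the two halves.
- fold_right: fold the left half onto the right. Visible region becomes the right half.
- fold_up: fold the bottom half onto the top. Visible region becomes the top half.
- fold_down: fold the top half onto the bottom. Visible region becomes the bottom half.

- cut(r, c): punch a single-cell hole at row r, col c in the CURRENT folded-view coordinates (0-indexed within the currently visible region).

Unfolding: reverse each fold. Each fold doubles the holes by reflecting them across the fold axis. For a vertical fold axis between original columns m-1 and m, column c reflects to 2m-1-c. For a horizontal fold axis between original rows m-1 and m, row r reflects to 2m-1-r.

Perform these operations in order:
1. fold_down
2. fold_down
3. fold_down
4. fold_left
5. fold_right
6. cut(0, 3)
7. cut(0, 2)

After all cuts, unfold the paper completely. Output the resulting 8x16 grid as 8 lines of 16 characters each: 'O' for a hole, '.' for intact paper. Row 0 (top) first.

Answer: OO....OOOO....OO
OO....OOOO....OO
OO....OOOO....OO
OO....OOOO....OO
OO....OOOO....OO
OO....OOOO....OO
OO....OOOO....OO
OO....OOOO....OO

Derivation:
Op 1 fold_down: fold axis h@4; visible region now rows[4,8) x cols[0,16) = 4x16
Op 2 fold_down: fold axis h@6; visible region now rows[6,8) x cols[0,16) = 2x16
Op 3 fold_down: fold axis h@7; visible region now rows[7,8) x cols[0,16) = 1x16
Op 4 fold_left: fold axis v@8; visible region now rows[7,8) x cols[0,8) = 1x8
Op 5 fold_right: fold axis v@4; visible region now rows[7,8) x cols[4,8) = 1x4
Op 6 cut(0, 3): punch at orig (7,7); cuts so far [(7, 7)]; region rows[7,8) x cols[4,8) = 1x4
Op 7 cut(0, 2): punch at orig (7,6); cuts so far [(7, 6), (7, 7)]; region rows[7,8) x cols[4,8) = 1x4
Unfold 1 (reflect across v@4): 4 holes -> [(7, 0), (7, 1), (7, 6), (7, 7)]
Unfold 2 (reflect across v@8): 8 holes -> [(7, 0), (7, 1), (7, 6), (7, 7), (7, 8), (7, 9), (7, 14), (7, 15)]
Unfold 3 (reflect across h@7): 16 holes -> [(6, 0), (6, 1), (6, 6), (6, 7), (6, 8), (6, 9), (6, 14), (6, 15), (7, 0), (7, 1), (7, 6), (7, 7), (7, 8), (7, 9), (7, 14), (7, 15)]
Unfold 4 (reflect across h@6): 32 holes -> [(4, 0), (4, 1), (4, 6), (4, 7), (4, 8), (4, 9), (4, 14), (4, 15), (5, 0), (5, 1), (5, 6), (5, 7), (5, 8), (5, 9), (5, 14), (5, 15), (6, 0), (6, 1), (6, 6), (6, 7), (6, 8), (6, 9), (6, 14), (6, 15), (7, 0), (7, 1), (7, 6), (7, 7), (7, 8), (7, 9), (7, 14), (7, 15)]
Unfold 5 (reflect across h@4): 64 holes -> [(0, 0), (0, 1), (0, 6), (0, 7), (0, 8), (0, 9), (0, 14), (0, 15), (1, 0), (1, 1), (1, 6), (1, 7), (1, 8), (1, 9), (1, 14), (1, 15), (2, 0), (2, 1), (2, 6), (2, 7), (2, 8), (2, 9), (2, 14), (2, 15), (3, 0), (3, 1), (3, 6), (3, 7), (3, 8), (3, 9), (3, 14), (3, 15), (4, 0), (4, 1), (4, 6), (4, 7), (4, 8), (4, 9), (4, 14), (4, 15), (5, 0), (5, 1), (5, 6), (5, 7), (5, 8), (5, 9), (5, 14), (5, 15), (6, 0), (6, 1), (6, 6), (6, 7), (6, 8), (6, 9), (6, 14), (6, 15), (7, 0), (7, 1), (7, 6), (7, 7), (7, 8), (7, 9), (7, 14), (7, 15)]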